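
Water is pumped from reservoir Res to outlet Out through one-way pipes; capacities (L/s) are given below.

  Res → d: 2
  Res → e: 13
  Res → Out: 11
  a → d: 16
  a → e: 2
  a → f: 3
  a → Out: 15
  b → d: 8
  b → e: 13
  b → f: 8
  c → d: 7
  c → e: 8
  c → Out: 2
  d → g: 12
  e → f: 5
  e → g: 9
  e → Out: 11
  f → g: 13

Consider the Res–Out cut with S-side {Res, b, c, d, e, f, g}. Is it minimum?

Given cut capacity: 11 + 2 + 11 = 24.
Augment Res→Out: bottleneck 11, flow now 11.
Augment Res→e→Out: bottleneck 11, flow now 22.
No augmenting path remains; maximum flow = 22.
In the residual graph, reachable from Res: {Res, d, e, f, g}.
Min-cut edges: Res→Out (11), e→Out (11); capacity 11 + 11 = 22.
Cut capacity 24 exceeds the max flow 22, so it is not minimum.

No — its capacity is 24, but the minimum cut has capacity 22.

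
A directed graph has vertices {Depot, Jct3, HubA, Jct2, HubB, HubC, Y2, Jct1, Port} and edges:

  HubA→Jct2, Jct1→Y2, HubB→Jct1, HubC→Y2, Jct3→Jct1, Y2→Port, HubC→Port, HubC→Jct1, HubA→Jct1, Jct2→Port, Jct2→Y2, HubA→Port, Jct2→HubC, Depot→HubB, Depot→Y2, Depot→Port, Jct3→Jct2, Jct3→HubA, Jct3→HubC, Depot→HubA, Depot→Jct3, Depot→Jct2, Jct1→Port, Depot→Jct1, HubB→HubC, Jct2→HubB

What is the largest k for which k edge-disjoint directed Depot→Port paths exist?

6

Assign every edge capacity 1; by Menger, the answer equals the max flow.
Path Depot→Port (+1); total 1.
Path Depot→HubA→Port (+1); total 2.
Path Depot→Jct2→Port (+1); total 3.
Path Depot→Y2→Port (+1); total 4.
Path Depot→Jct1→Port (+1); total 5.
Path Depot→Jct3→HubC→Port (+1); total 6.
No residual Depot→Port path; max flow = 6.
Certifying cut of size 6: {Depot→Port, HubA→Port, HubC→Port, Jct1→Port, Jct2→Port, Y2→Port}.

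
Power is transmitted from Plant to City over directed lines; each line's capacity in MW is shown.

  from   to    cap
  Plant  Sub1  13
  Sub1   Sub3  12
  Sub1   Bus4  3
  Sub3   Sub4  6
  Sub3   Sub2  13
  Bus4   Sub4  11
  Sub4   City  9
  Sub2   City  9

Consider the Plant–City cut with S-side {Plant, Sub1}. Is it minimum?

No — its capacity is 15, but the minimum cut has capacity 13.

Given cut capacity: 12 + 3 = 15.
Augment Plant→Sub1→Sub3→Sub4→City: bottleneck 6, flow now 6.
Augment Plant→Sub1→Sub3→Sub2→City: bottleneck 6, flow now 12.
Augment Plant→Sub1→Bus4→Sub4→City: bottleneck 1, flow now 13.
No augmenting path remains; maximum flow = 13.
In the residual graph, reachable from Plant: {Plant}.
Min-cut edges: Plant→Sub1 (13); capacity 13 = 13.
Cut capacity 15 exceeds the max flow 13, so it is not minimum.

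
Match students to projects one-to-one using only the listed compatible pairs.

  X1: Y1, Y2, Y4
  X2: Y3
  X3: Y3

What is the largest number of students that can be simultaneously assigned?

Unit-capacity flow: source→left, listed edges, right→sink; max matching = max flow.
Augmenting path X1→Y1 (+1); matched 1.
Augmenting path X2→Y3 (+1); matched 2.
No augmenting path remains; maximum matching = 2.
König certificate: {X1, Y3} is a vertex cover of size 2 (every listed pair touches it), so no matching can be larger.

2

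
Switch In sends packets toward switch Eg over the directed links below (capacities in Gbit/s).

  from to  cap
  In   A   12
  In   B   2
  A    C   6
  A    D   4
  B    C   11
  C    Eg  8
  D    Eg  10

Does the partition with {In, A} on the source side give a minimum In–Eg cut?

Given cut capacity: 2 + 6 + 4 = 12.
Augment In→A→C→Eg: bottleneck 6, flow now 6.
Augment In→A→D→Eg: bottleneck 4, flow now 10.
Augment In→B→C→Eg: bottleneck 2, flow now 12.
No augmenting path remains; maximum flow = 12.
Cut capacity 12 equals the max flow, so it is a minimum cut.

Yes — it is a minimum cut (capacity 12).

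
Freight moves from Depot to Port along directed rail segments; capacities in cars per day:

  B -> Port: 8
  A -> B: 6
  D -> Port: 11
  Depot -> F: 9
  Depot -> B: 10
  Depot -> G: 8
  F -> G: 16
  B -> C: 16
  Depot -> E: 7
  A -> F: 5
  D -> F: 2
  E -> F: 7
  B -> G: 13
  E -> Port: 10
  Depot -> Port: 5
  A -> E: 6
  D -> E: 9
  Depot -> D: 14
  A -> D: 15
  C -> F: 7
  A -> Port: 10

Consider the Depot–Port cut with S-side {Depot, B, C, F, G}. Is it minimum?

Yes — it is a minimum cut (capacity 34).

Given cut capacity: 14 + 7 + 5 + 8 = 34.
Augment Depot→Port: bottleneck 5, flow now 5.
Augment Depot→B→Port: bottleneck 8, flow now 13.
Augment Depot→D→Port: bottleneck 11, flow now 24.
Augment Depot→E→Port: bottleneck 7, flow now 31.
Augment Depot→D→E→Port: bottleneck 3, flow now 34.
No augmenting path remains; maximum flow = 34.
Cut capacity 34 equals the max flow, so it is a minimum cut.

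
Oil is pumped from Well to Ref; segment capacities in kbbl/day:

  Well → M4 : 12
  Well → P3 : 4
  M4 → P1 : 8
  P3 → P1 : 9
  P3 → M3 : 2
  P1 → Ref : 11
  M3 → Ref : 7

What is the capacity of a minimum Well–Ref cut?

12

Augment Well→M4→P1→Ref: bottleneck 8, flow now 8.
Augment Well→P3→P1→Ref: bottleneck 3, flow now 11.
Augment Well→P3→M3→Ref: bottleneck 1, flow now 12.
No augmenting path remains; maximum flow = 12.
By max-flow min-cut, the minimum cut capacity equals the max flow.
In the residual graph, reachable from Well: {Well, M4}.
Min-cut edges: Well→P3 (4), M4→P1 (8); capacity 4 + 8 = 12.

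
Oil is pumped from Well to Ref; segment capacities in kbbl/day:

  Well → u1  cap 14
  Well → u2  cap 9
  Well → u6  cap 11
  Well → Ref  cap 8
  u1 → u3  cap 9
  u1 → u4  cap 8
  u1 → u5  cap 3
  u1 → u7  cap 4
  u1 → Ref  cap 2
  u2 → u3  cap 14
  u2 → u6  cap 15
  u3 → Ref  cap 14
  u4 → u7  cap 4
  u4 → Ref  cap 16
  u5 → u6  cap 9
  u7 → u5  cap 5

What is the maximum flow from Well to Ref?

31

Augment Well→Ref: bottleneck 8, flow now 8.
Augment Well→u1→Ref: bottleneck 2, flow now 10.
Augment Well→u1→u3→Ref: bottleneck 9, flow now 19.
Augment Well→u1→u4→Ref: bottleneck 3, flow now 22.
Augment Well→u2→u3→Ref: bottleneck 5, flow now 27.
Augment Well→u2→u3→u1→u4→Ref: bottleneck 4, flow now 31. (uses reverse residual edge)
No augmenting path remains; maximum flow = 31.
In the residual graph, reachable from Well: {Well, u6}.
Min-cut edges: Well→u1 (14), Well→u2 (9), Well→Ref (8); capacity 14 + 9 + 8 = 31.
This cut is saturated, so no flow can exceed 31.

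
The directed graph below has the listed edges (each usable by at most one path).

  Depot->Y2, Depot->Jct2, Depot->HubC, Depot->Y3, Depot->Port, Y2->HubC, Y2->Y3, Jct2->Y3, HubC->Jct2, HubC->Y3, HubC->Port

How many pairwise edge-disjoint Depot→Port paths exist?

2

Assign every edge capacity 1; by Menger, the answer equals the max flow.
Path Depot→Port (+1); total 1.
Path Depot→HubC→Port (+1); total 2.
No residual Depot→Port path; max flow = 2.
Certifying cut of size 2: {Depot→Port, HubC→Port}.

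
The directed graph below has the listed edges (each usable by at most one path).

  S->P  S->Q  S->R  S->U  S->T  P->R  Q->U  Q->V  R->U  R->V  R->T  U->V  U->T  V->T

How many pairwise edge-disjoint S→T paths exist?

Assign every edge capacity 1; by Menger, the answer equals the max flow.
Path S→T (+1); total 1.
Path S→R→T (+1); total 2.
Path S→U→T (+1); total 3.
Path S→Q→V→T (+1); total 4.
No residual S→T path; max flow = 4.
Certifying cut of size 4: {R→T, S→T, U→T, V→T}.

4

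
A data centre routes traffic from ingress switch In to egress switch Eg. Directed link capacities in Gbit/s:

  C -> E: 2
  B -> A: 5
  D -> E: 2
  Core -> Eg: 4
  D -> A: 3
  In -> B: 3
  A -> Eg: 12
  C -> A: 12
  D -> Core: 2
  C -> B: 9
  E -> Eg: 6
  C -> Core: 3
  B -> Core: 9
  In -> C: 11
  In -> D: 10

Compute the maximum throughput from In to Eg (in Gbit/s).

Augment In→B→A→Eg: bottleneck 3, flow now 3.
Augment In→C→A→Eg: bottleneck 9, flow now 12.
Augment In→C→Core→Eg: bottleneck 2, flow now 14.
Augment In→D→Core→Eg: bottleneck 2, flow now 16.
Augment In→D→E→Eg: bottleneck 2, flow now 18.
Augment In→D→A→C→E→Eg: bottleneck 2, flow now 20. (uses reverse residual edge)
No augmenting path remains; maximum flow = 20.
In the residual graph, reachable from In: {In, B, C, D, A, Core}.
Min-cut edges: C→E (2), D→E (2), A→Eg (12), Core→Eg (4); capacity 2 + 2 + 12 + 4 = 20.
This cut is saturated, so no flow can exceed 20.

20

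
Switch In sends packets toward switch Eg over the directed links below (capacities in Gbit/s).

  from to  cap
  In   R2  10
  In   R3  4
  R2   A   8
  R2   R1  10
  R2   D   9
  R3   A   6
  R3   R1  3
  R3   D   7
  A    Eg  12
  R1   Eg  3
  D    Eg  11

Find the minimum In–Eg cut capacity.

14

Augment In→R2→A→Eg: bottleneck 8, flow now 8.
Augment In→R2→R1→Eg: bottleneck 2, flow now 10.
Augment In→R3→A→Eg: bottleneck 4, flow now 14.
No augmenting path remains; maximum flow = 14.
By max-flow min-cut, the minimum cut capacity equals the max flow.
In the residual graph, reachable from In: {In}.
Min-cut edges: In→R2 (10), In→R3 (4); capacity 10 + 4 = 14.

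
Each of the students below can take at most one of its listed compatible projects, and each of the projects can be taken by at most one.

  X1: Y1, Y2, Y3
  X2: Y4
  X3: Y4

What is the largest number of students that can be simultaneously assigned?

2

Unit-capacity flow: source→left, listed edges, right→sink; max matching = max flow.
Augmenting path X1→Y1 (+1); matched 1.
Augmenting path X2→Y4 (+1); matched 2.
No augmenting path remains; maximum matching = 2.
König certificate: {X1, Y4} is a vertex cover of size 2 (every listed pair touches it), so no matching can be larger.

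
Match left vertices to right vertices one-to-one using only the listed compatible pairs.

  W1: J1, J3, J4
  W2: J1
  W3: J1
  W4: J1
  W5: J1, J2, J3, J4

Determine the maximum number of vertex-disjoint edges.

3

Unit-capacity flow: source→left, listed edges, right→sink; max matching = max flow.
Augmenting path W1→J1 (+1); matched 1.
Augmenting path W5→J2 (+1); matched 2.
Augmenting path W2→J1→W1→J3 (+1); matched 3.
No augmenting path remains; maximum matching = 3.
König certificate: {W1, W5, J1} is a vertex cover of size 3 (every listed pair touches it), so no matching can be larger.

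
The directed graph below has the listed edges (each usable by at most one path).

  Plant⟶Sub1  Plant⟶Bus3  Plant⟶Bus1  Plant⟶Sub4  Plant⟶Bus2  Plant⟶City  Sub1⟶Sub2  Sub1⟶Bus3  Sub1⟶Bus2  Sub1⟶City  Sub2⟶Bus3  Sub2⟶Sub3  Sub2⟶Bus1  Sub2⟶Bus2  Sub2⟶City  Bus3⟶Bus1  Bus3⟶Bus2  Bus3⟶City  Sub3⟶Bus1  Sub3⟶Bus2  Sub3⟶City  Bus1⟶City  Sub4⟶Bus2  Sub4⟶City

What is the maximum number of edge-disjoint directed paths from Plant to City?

Assign every edge capacity 1; by Menger, the answer equals the max flow.
Path Plant→City (+1); total 1.
Path Plant→Sub1→City (+1); total 2.
Path Plant→Bus3→City (+1); total 3.
Path Plant→Bus1→City (+1); total 4.
Path Plant→Sub4→City (+1); total 5.
No residual Plant→City path; max flow = 5.
Certifying cut of size 5: {Plant→Bus1, Plant→Bus3, Plant→City, Plant→Sub1, Plant→Sub4}.

5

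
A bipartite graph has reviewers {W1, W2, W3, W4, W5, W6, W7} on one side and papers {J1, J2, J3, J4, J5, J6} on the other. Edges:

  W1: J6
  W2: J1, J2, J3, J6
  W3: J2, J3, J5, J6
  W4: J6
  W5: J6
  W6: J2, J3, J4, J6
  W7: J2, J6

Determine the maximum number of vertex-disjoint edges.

Unit-capacity flow: source→left, listed edges, right→sink; max matching = max flow.
Augmenting path W1→J6 (+1); matched 1.
Augmenting path W2→J1 (+1); matched 2.
Augmenting path W3→J2 (+1); matched 3.
Augmenting path W6→J3 (+1); matched 4.
Augmenting path W7→J2→W3→J5 (+1); matched 5.
No augmenting path remains; maximum matching = 5.
König certificate: {W2, W3, W6, W7, J6} is a vertex cover of size 5 (every listed pair touches it), so no matching can be larger.

5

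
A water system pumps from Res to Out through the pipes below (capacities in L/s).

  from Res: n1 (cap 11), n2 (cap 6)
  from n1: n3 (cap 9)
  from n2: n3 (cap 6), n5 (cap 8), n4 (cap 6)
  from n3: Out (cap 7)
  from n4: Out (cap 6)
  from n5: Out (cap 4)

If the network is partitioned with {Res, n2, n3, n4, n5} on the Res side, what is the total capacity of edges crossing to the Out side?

28

Edges leaving {Res, n2, n3, n4, n5}: Res→n1 (11), n3→Out (7), n4→Out (6), n5→Out (4).
Cut capacity = 11 + 7 + 6 + 4 = 28.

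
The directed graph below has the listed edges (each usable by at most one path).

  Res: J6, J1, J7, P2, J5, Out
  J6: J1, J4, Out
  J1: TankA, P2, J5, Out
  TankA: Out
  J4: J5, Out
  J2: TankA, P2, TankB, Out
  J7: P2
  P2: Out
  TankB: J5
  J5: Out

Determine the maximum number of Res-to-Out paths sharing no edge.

5

Assign every edge capacity 1; by Menger, the answer equals the max flow.
Path Res→Out (+1); total 1.
Path Res→J6→Out (+1); total 2.
Path Res→J1→Out (+1); total 3.
Path Res→P2→Out (+1); total 4.
Path Res→J5→Out (+1); total 5.
No residual Res→Out path; max flow = 5.
Certifying cut of size 5: {P2→Out, Res→J1, Res→J5, Res→J6, Res→Out}.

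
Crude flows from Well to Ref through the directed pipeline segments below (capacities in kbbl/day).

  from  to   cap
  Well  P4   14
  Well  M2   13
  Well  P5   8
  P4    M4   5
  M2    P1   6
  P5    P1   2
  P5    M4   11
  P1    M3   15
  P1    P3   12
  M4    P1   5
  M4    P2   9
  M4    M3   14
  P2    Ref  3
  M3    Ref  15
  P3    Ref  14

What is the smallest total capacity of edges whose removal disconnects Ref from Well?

Augment Well→P4→M4→P2→Ref: bottleneck 3, flow now 3.
Augment Well→P4→M4→M3→Ref: bottleneck 2, flow now 5.
Augment Well→M2→P1→M3→Ref: bottleneck 6, flow now 11.
Augment Well→P5→P1→M3→Ref: bottleneck 2, flow now 13.
Augment Well→P5→M4→M3→Ref: bottleneck 5, flow now 18.
Augment Well→P5→M4→P1→P3→Ref: bottleneck 1, flow now 19.
No augmenting path remains; maximum flow = 19.
By max-flow min-cut, the minimum cut capacity equals the max flow.
In the residual graph, reachable from Well: {Well, P4, M2}.
Min-cut edges: Well→P5 (8), P4→M4 (5), M2→P1 (6); capacity 8 + 5 + 6 = 19.

19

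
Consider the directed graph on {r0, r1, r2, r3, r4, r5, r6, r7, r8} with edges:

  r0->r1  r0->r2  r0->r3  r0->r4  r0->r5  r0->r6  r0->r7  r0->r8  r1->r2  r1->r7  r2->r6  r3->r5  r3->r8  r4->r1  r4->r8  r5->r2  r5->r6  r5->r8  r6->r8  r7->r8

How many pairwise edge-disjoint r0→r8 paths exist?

Assign every edge capacity 1; by Menger, the answer equals the max flow.
Path r0→r8 (+1); total 1.
Path r0→r3→r8 (+1); total 2.
Path r0→r4→r8 (+1); total 3.
Path r0→r5→r8 (+1); total 4.
Path r0→r6→r8 (+1); total 5.
Path r0→r7→r8 (+1); total 6.
No residual r0→r8 path; max flow = 6.
Certifying cut of size 6: {r0→r3, r0→r4, r0→r5, r0→r8, r6→r8, r7→r8}.

6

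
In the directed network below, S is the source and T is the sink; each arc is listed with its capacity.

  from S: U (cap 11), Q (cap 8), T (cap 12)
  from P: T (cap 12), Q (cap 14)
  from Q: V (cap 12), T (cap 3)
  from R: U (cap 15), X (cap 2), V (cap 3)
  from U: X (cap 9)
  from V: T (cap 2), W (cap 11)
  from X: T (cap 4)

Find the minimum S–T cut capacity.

21

Augment S→T: bottleneck 12, flow now 12.
Augment S→Q→T: bottleneck 3, flow now 15.
Augment S→Q→V→T: bottleneck 2, flow now 17.
Augment S→U→X→T: bottleneck 4, flow now 21.
No augmenting path remains; maximum flow = 21.
By max-flow min-cut, the minimum cut capacity equals the max flow.
In the residual graph, reachable from S: {S, Q, U, V, W, X}.
Min-cut edges: S→T (12), Q→T (3), V→T (2), X→T (4); capacity 12 + 3 + 2 + 4 = 21.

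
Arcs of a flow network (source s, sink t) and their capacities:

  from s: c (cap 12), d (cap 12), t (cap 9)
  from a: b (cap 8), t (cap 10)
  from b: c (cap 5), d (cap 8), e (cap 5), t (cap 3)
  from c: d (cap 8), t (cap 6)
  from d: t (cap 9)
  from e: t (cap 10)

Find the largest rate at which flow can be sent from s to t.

24

Augment s→t: bottleneck 9, flow now 9.
Augment s→c→t: bottleneck 6, flow now 15.
Augment s→d→t: bottleneck 9, flow now 24.
No augmenting path remains; maximum flow = 24.
In the residual graph, reachable from s: {s, c, d}.
Min-cut edges: s→t (9), c→t (6), d→t (9); capacity 9 + 6 + 9 = 24.
This cut is saturated, so no flow can exceed 24.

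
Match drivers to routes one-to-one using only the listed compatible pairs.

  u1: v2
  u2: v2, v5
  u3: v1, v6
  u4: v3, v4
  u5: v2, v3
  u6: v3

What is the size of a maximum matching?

Unit-capacity flow: source→left, listed edges, right→sink; max matching = max flow.
Augmenting path u1→v2 (+1); matched 1.
Augmenting path u2→v5 (+1); matched 2.
Augmenting path u3→v1 (+1); matched 3.
Augmenting path u4→v3 (+1); matched 4.
Augmenting path u5→v3→u4→v4 (+1); matched 5.
No augmenting path remains; maximum matching = 5.
König certificate: {u2, u3, u4, v2, v3} is a vertex cover of size 5 (every listed pair touches it), so no matching can be larger.

5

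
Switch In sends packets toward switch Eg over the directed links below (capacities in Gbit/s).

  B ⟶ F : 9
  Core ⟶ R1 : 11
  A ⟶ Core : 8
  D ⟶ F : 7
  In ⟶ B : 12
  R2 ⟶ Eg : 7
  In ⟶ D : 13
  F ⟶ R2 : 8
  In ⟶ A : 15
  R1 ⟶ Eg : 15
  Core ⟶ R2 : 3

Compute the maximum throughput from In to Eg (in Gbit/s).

15

Augment In→A→Core→R2→Eg: bottleneck 3, flow now 3.
Augment In→A→Core→R1→Eg: bottleneck 5, flow now 8.
Augment In→B→F→R2→Eg: bottleneck 4, flow now 12.
Augment In→B→F→R2→Core→R1→Eg: bottleneck 3, flow now 15. (uses reverse residual edge)
No augmenting path remains; maximum flow = 15.
In the residual graph, reachable from In: {In, A, B, D, F, R2}.
Min-cut edges: A→Core (8), R2→Eg (7); capacity 8 + 7 = 15.
This cut is saturated, so no flow can exceed 15.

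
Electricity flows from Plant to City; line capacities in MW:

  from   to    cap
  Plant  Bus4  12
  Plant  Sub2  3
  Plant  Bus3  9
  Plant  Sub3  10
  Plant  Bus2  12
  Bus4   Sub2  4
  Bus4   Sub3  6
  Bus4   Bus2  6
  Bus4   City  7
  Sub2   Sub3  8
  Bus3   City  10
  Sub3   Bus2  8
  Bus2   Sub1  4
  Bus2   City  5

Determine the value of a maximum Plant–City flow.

Augment Plant→Bus4→City: bottleneck 7, flow now 7.
Augment Plant→Bus3→City: bottleneck 9, flow now 16.
Augment Plant→Bus2→City: bottleneck 5, flow now 21.
No augmenting path remains; maximum flow = 21.
In the residual graph, reachable from Plant: {Plant, Bus4, Sub2, Sub3, Bus2, Sub1}.
Min-cut edges: Plant→Bus3 (9), Bus4→City (7), Bus2→City (5); capacity 9 + 7 + 5 = 21.
This cut is saturated, so no flow can exceed 21.

21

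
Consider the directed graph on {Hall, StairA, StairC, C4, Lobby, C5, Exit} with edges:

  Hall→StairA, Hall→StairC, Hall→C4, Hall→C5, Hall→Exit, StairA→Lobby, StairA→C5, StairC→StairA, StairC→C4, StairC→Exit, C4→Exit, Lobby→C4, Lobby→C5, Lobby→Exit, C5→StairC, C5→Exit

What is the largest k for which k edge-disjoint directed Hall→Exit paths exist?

5

Assign every edge capacity 1; by Menger, the answer equals the max flow.
Path Hall→Exit (+1); total 1.
Path Hall→StairC→Exit (+1); total 2.
Path Hall→C4→Exit (+1); total 3.
Path Hall→C5→Exit (+1); total 4.
Path Hall→StairA→Lobby→Exit (+1); total 5.
No residual Hall→Exit path; max flow = 5.
Certifying cut of size 5: {Hall→C4, Hall→C5, Hall→Exit, Hall→StairA, Hall→StairC}.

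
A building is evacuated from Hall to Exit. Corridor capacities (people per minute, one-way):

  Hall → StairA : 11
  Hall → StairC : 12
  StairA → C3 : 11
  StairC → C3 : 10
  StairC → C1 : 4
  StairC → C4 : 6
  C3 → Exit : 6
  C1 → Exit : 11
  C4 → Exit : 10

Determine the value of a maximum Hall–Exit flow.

16

Augment Hall→StairA→C3→Exit: bottleneck 6, flow now 6.
Augment Hall→StairC→C1→Exit: bottleneck 4, flow now 10.
Augment Hall→StairC→C4→Exit: bottleneck 6, flow now 16.
No augmenting path remains; maximum flow = 16.
In the residual graph, reachable from Hall: {Hall, StairA, StairC, C3}.
Min-cut edges: StairC→C1 (4), StairC→C4 (6), C3→Exit (6); capacity 4 + 6 + 6 = 16.
This cut is saturated, so no flow can exceed 16.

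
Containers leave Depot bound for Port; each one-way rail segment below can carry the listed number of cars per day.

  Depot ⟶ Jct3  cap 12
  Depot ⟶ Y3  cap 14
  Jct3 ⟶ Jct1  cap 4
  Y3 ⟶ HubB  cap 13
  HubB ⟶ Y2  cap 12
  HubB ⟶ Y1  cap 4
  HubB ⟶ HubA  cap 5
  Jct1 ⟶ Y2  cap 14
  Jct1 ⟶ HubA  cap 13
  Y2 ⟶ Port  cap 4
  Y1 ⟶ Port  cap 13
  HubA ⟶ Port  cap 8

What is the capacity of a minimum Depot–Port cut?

Augment Depot→Jct3→Jct1→Y2→Port: bottleneck 4, flow now 4.
Augment Depot→Y3→HubB→Y1→Port: bottleneck 4, flow now 8.
Augment Depot→Y3→HubB→HubA→Port: bottleneck 5, flow now 13.
Augment Depot→Y3→HubB→Y2→Jct1→HubA→Port: bottleneck 3, flow now 16. (uses reverse residual edge)
No augmenting path remains; maximum flow = 16.
By max-flow min-cut, the minimum cut capacity equals the max flow.
In the residual graph, reachable from Depot: {Depot, Jct3, Y3, HubB, Jct1, Y2, HubA}.
Min-cut edges: HubB→Y1 (4), Y2→Port (4), HubA→Port (8); capacity 4 + 4 + 8 = 16.

16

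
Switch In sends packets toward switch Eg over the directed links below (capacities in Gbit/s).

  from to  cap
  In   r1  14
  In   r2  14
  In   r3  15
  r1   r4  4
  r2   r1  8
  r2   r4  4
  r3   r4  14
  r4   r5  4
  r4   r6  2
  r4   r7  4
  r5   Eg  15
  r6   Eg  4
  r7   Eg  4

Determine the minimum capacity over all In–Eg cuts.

Augment In→r1→r4→r5→Eg: bottleneck 4, flow now 4.
Augment In→r2→r4→r6→Eg: bottleneck 2, flow now 6.
Augment In→r2→r4→r7→Eg: bottleneck 2, flow now 8.
Augment In→r3→r4→r7→Eg: bottleneck 2, flow now 10.
No augmenting path remains; maximum flow = 10.
By max-flow min-cut, the minimum cut capacity equals the max flow.
In the residual graph, reachable from In: {In, r1, r2, r3, r4}.
Min-cut edges: r4→r5 (4), r4→r6 (2), r4→r7 (4); capacity 4 + 2 + 4 = 10.

10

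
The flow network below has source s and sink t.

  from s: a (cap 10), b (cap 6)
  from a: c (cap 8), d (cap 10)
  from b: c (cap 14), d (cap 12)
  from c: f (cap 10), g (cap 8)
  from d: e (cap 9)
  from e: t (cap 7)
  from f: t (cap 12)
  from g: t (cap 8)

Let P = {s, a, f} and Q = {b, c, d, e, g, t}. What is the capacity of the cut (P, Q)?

36

Edges leaving {s, a, f}: s→b (6), a→c (8), a→d (10), f→t (12).
Cut capacity = 6 + 8 + 10 + 12 = 36.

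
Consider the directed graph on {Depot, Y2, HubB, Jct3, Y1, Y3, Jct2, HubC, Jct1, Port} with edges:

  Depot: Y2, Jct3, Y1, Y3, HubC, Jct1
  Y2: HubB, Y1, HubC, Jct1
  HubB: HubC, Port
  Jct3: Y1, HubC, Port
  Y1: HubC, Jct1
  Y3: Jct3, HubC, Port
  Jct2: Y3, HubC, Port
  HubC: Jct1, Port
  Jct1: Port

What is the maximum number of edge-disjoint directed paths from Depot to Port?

Assign every edge capacity 1; by Menger, the answer equals the max flow.
Path Depot→Jct3→Port (+1); total 1.
Path Depot→Y3→Port (+1); total 2.
Path Depot→HubC→Port (+1); total 3.
Path Depot→Jct1→Port (+1); total 4.
Path Depot→Y2→HubB→Port (+1); total 5.
No residual Depot→Port path; max flow = 5.
Certifying cut of size 5: {Depot→Jct3, Depot→Y2, Depot→Y3, HubC→Port, Jct1→Port}.

5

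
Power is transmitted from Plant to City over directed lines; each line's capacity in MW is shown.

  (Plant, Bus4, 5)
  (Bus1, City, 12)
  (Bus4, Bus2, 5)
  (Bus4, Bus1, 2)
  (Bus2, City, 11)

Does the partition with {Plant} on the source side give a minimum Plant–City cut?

Yes — it is a minimum cut (capacity 5).

Given cut capacity: 5 = 5.
Augment Plant→Bus4→Bus1→City: bottleneck 2, flow now 2.
Augment Plant→Bus4→Bus2→City: bottleneck 3, flow now 5.
No augmenting path remains; maximum flow = 5.
Cut capacity 5 equals the max flow, so it is a minimum cut.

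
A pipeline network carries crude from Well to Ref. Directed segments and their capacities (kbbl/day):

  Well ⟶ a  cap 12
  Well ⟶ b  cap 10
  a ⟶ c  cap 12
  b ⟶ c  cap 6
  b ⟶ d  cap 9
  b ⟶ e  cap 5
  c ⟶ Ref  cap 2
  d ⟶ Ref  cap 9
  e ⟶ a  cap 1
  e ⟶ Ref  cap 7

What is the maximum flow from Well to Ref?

12

Augment Well→a→c→Ref: bottleneck 2, flow now 2.
Augment Well→b→d→Ref: bottleneck 9, flow now 11.
Augment Well→b→e→Ref: bottleneck 1, flow now 12.
No augmenting path remains; maximum flow = 12.
In the residual graph, reachable from Well: {Well, a, c}.
Min-cut edges: Well→b (10), c→Ref (2); capacity 10 + 2 = 12.
This cut is saturated, so no flow can exceed 12.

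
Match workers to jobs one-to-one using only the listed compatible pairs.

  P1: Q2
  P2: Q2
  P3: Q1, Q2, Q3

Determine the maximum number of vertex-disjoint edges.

2

Unit-capacity flow: source→left, listed edges, right→sink; max matching = max flow.
Augmenting path P1→Q2 (+1); matched 1.
Augmenting path P3→Q1 (+1); matched 2.
No augmenting path remains; maximum matching = 2.
König certificate: {P3, Q2} is a vertex cover of size 2 (every listed pair touches it), so no matching can be larger.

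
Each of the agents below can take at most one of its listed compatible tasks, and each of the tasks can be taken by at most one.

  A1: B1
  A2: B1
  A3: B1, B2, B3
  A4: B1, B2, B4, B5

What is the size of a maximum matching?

Unit-capacity flow: source→left, listed edges, right→sink; max matching = max flow.
Augmenting path A1→B1 (+1); matched 1.
Augmenting path A3→B2 (+1); matched 2.
Augmenting path A4→B4 (+1); matched 3.
No augmenting path remains; maximum matching = 3.
König certificate: {A3, A4, B1} is a vertex cover of size 3 (every listed pair touches it), so no matching can be larger.

3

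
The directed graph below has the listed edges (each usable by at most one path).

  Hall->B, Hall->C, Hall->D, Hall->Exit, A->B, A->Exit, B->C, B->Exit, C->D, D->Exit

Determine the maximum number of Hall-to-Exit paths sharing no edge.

Assign every edge capacity 1; by Menger, the answer equals the max flow.
Path Hall→Exit (+1); total 1.
Path Hall→B→Exit (+1); total 2.
Path Hall→D→Exit (+1); total 3.
No residual Hall→Exit path; max flow = 3.
Certifying cut of size 3: {D→Exit, Hall→B, Hall→Exit}.

3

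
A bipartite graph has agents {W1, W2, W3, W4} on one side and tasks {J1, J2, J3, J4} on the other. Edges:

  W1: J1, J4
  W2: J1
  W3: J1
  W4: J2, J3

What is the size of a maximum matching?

3

Unit-capacity flow: source→left, listed edges, right→sink; max matching = max flow.
Augmenting path W1→J1 (+1); matched 1.
Augmenting path W4→J2 (+1); matched 2.
Augmenting path W2→J1→W1→J4 (+1); matched 3.
No augmenting path remains; maximum matching = 3.
König certificate: {W1, W4, J1} is a vertex cover of size 3 (every listed pair touches it), so no matching can be larger.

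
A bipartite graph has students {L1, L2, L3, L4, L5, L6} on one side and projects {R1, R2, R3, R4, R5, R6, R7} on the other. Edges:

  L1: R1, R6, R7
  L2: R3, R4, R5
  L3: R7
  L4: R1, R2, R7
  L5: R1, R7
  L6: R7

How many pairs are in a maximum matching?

Unit-capacity flow: source→left, listed edges, right→sink; max matching = max flow.
Augmenting path L1→R1 (+1); matched 1.
Augmenting path L2→R3 (+1); matched 2.
Augmenting path L3→R7 (+1); matched 3.
Augmenting path L4→R2 (+1); matched 4.
Augmenting path L5→R1→L1→R6 (+1); matched 5.
No augmenting path remains; maximum matching = 5.
König certificate: {L1, L2, L4, L5, R7} is a vertex cover of size 5 (every listed pair touches it), so no matching can be larger.

5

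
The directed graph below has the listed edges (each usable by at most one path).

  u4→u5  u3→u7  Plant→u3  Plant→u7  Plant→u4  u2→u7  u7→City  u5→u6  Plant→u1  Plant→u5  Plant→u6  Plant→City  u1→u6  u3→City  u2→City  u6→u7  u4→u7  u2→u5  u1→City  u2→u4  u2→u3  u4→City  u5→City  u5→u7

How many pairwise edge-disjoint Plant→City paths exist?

6

Assign every edge capacity 1; by Menger, the answer equals the max flow.
Path Plant→City (+1); total 1.
Path Plant→u1→City (+1); total 2.
Path Plant→u3→City (+1); total 3.
Path Plant→u4→City (+1); total 4.
Path Plant→u5→City (+1); total 5.
Path Plant→u7→City (+1); total 6.
No residual Plant→City path; max flow = 6.
Certifying cut of size 6: {Plant→City, Plant→u1, Plant→u3, Plant→u4, Plant→u5, u7→City}.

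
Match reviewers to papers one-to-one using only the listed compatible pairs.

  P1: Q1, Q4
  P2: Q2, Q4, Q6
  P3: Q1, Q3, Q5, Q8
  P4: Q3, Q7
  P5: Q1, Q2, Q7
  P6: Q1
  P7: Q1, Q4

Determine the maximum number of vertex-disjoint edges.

6

Unit-capacity flow: source→left, listed edges, right→sink; max matching = max flow.
Augmenting path P1→Q1 (+1); matched 1.
Augmenting path P2→Q2 (+1); matched 2.
Augmenting path P3→Q3 (+1); matched 3.
Augmenting path P4→Q7 (+1); matched 4.
Augmenting path P7→Q4 (+1); matched 5.
Augmenting path P5→Q2→P2→Q6 (+1); matched 6.
No augmenting path remains; maximum matching = 6.
König certificate: {P2, P3, P4, P5, Q1, Q4} is a vertex cover of size 6 (every listed pair touches it), so no matching can be larger.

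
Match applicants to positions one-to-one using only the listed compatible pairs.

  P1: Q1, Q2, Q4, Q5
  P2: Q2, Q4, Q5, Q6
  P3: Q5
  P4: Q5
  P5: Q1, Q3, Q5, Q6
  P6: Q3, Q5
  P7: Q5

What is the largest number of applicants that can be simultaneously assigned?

Unit-capacity flow: source→left, listed edges, right→sink; max matching = max flow.
Augmenting path P1→Q1 (+1); matched 1.
Augmenting path P2→Q2 (+1); matched 2.
Augmenting path P3→Q5 (+1); matched 3.
Augmenting path P5→Q3 (+1); matched 4.
Augmenting path P6→Q3→P5→Q6 (+1); matched 5.
No augmenting path remains; maximum matching = 5.
König certificate: {P1, P2, P5, P6, Q5} is a vertex cover of size 5 (every listed pair touches it), so no matching can be larger.

5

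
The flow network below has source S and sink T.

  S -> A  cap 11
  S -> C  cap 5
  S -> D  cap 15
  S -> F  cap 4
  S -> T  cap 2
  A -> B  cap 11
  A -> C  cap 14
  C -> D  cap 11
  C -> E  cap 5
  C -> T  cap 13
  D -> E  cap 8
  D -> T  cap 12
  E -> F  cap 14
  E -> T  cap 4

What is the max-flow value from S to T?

Augment S→T: bottleneck 2, flow now 2.
Augment S→C→T: bottleneck 5, flow now 7.
Augment S→D→T: bottleneck 12, flow now 19.
Augment S→A→C→T: bottleneck 8, flow now 27.
Augment S→D→E→T: bottleneck 3, flow now 30.
Augment S→A→C→E→T: bottleneck 1, flow now 31.
No augmenting path remains; maximum flow = 31.
In the residual graph, reachable from S: {S, A, B, C, D, E, F}.
Min-cut edges: S→T (2), C→T (13), D→T (12), E→T (4); capacity 2 + 13 + 12 + 4 = 31.
This cut is saturated, so no flow can exceed 31.

31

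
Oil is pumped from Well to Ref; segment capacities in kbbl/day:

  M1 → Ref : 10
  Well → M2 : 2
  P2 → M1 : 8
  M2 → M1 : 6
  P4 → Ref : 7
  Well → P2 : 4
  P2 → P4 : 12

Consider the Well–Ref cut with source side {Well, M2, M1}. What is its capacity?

14

Edges leaving {Well, M2, M1}: Well→P2 (4), M1→Ref (10).
Cut capacity = 4 + 10 = 14.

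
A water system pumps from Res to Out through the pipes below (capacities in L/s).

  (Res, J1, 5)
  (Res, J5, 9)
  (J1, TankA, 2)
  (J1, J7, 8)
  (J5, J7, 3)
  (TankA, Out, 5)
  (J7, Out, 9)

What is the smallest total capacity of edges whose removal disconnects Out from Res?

8

Augment Res→J1→TankA→Out: bottleneck 2, flow now 2.
Augment Res→J1→J7→Out: bottleneck 3, flow now 5.
Augment Res→J5→J7→Out: bottleneck 3, flow now 8.
No augmenting path remains; maximum flow = 8.
By max-flow min-cut, the minimum cut capacity equals the max flow.
In the residual graph, reachable from Res: {Res, J5}.
Min-cut edges: Res→J1 (5), J5→J7 (3); capacity 5 + 3 = 8.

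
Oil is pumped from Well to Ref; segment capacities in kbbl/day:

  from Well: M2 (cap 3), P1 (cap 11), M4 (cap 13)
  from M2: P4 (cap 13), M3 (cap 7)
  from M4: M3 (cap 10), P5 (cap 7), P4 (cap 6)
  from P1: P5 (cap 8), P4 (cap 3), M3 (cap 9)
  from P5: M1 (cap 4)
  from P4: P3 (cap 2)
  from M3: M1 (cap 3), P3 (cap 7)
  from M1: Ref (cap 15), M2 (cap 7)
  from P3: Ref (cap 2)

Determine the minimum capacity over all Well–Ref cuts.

Augment Well→M2→P4→P3→Ref: bottleneck 2, flow now 2.
Augment Well→M2→M3→M1→Ref: bottleneck 1, flow now 3.
Augment Well→M4→P5→M1→Ref: bottleneck 4, flow now 7.
Augment Well→M4→M3→M1→Ref: bottleneck 2, flow now 9.
No augmenting path remains; maximum flow = 9.
By max-flow min-cut, the minimum cut capacity equals the max flow.
In the residual graph, reachable from Well: {Well, M2, M4, P1, P5, P4, M3, P3}.
Min-cut edges: P5→M1 (4), M3→M1 (3), P3→Ref (2); capacity 4 + 3 + 2 = 9.

9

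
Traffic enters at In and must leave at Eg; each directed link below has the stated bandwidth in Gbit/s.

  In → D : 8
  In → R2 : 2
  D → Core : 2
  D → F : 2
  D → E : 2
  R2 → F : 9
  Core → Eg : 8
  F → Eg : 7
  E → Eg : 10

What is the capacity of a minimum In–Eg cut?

Augment In→D→Core→Eg: bottleneck 2, flow now 2.
Augment In→D→F→Eg: bottleneck 2, flow now 4.
Augment In→D→E→Eg: bottleneck 2, flow now 6.
Augment In→R2→F→Eg: bottleneck 2, flow now 8.
No augmenting path remains; maximum flow = 8.
By max-flow min-cut, the minimum cut capacity equals the max flow.
In the residual graph, reachable from In: {In, D}.
Min-cut edges: In→R2 (2), D→Core (2), D→F (2), D→E (2); capacity 2 + 2 + 2 + 2 = 8.

8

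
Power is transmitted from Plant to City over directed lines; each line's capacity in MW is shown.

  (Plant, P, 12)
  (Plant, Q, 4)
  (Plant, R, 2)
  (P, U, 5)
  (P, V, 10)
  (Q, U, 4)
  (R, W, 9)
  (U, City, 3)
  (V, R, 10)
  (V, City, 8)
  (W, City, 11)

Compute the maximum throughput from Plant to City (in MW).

Augment Plant→P→U→City: bottleneck 3, flow now 3.
Augment Plant→P→V→City: bottleneck 8, flow now 11.
Augment Plant→R→W→City: bottleneck 2, flow now 13.
Augment Plant→P→V→R→W→City: bottleneck 1, flow now 14.
Augment Plant→Q→U→P→V→R→W→City: bottleneck 1, flow now 15. (uses reverse residual edge)
No augmenting path remains; maximum flow = 15.
In the residual graph, reachable from Plant: {Plant, P, Q, U}.
Min-cut edges: Plant→R (2), P→V (10), U→City (3); capacity 2 + 10 + 3 = 15.
This cut is saturated, so no flow can exceed 15.

15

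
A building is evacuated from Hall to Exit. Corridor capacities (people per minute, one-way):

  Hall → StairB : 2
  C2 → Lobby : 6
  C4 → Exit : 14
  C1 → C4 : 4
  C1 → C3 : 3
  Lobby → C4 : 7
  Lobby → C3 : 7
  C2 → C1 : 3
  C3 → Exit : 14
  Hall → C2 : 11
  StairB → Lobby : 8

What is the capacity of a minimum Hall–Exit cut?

11

Augment Hall→StairB→Lobby→C4→Exit: bottleneck 2, flow now 2.
Augment Hall→C2→C1→C4→Exit: bottleneck 3, flow now 5.
Augment Hall→C2→Lobby→C4→Exit: bottleneck 5, flow now 10.
Augment Hall→C2→Lobby→C3→Exit: bottleneck 1, flow now 11.
No augmenting path remains; maximum flow = 11.
By max-flow min-cut, the minimum cut capacity equals the max flow.
In the residual graph, reachable from Hall: {Hall, C2}.
Min-cut edges: Hall→StairB (2), C2→C1 (3), C2→Lobby (6); capacity 2 + 3 + 6 = 11.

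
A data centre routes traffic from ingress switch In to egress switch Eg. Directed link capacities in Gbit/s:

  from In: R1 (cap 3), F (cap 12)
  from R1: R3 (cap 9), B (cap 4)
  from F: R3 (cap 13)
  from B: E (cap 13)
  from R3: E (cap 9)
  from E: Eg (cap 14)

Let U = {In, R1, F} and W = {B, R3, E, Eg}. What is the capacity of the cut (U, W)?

26

Edges leaving {In, R1, F}: R1→B (4), R1→R3 (9), F→R3 (13).
Cut capacity = 4 + 9 + 13 = 26.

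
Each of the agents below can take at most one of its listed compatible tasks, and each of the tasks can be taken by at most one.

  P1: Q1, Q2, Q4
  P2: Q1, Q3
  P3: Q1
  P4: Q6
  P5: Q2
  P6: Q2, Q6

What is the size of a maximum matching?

5

Unit-capacity flow: source→left, listed edges, right→sink; max matching = max flow.
Augmenting path P1→Q1 (+1); matched 1.
Augmenting path P2→Q3 (+1); matched 2.
Augmenting path P4→Q6 (+1); matched 3.
Augmenting path P5→Q2 (+1); matched 4.
Augmenting path P3→Q1→P1→Q4 (+1); matched 5.
No augmenting path remains; maximum matching = 5.
König certificate: {P1, P2, P3, Q2, Q6} is a vertex cover of size 5 (every listed pair touches it), so no matching can be larger.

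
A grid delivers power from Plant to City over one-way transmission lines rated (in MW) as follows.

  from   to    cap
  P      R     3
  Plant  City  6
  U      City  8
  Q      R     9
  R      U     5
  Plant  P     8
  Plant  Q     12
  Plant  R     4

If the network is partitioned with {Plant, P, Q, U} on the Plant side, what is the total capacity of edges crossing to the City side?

30

Edges leaving {Plant, P, Q, U}: Plant→R (4), Plant→City (6), P→R (3), Q→R (9), U→City (8).
Cut capacity = 4 + 6 + 3 + 9 + 8 = 30.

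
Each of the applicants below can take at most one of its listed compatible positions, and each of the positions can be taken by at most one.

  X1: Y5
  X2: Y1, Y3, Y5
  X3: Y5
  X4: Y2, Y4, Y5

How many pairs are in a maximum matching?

Unit-capacity flow: source→left, listed edges, right→sink; max matching = max flow.
Augmenting path X1→Y5 (+1); matched 1.
Augmenting path X2→Y1 (+1); matched 2.
Augmenting path X4→Y2 (+1); matched 3.
No augmenting path remains; maximum matching = 3.
König certificate: {X2, X4, Y5} is a vertex cover of size 3 (every listed pair touches it), so no matching can be larger.

3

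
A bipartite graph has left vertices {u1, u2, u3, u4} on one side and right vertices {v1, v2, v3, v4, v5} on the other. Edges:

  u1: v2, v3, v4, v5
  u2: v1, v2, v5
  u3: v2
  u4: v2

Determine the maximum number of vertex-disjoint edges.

Unit-capacity flow: source→left, listed edges, right→sink; max matching = max flow.
Augmenting path u1→v2 (+1); matched 1.
Augmenting path u2→v1 (+1); matched 2.
Augmenting path u3→v2→u1→v3 (+1); matched 3.
No augmenting path remains; maximum matching = 3.
König certificate: {u1, u2, v2} is a vertex cover of size 3 (every listed pair touches it), so no matching can be larger.

3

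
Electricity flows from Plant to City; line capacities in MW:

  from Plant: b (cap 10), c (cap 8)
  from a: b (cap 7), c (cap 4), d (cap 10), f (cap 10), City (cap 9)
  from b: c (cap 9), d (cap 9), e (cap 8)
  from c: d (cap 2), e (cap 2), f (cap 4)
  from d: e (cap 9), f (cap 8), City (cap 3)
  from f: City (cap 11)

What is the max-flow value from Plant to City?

14

Augment Plant→b→d→City: bottleneck 3, flow now 3.
Augment Plant→c→f→City: bottleneck 4, flow now 7.
Augment Plant→b→d→f→City: bottleneck 6, flow now 13.
Augment Plant→c→d→f→City: bottleneck 1, flow now 14.
No augmenting path remains; maximum flow = 14.
In the residual graph, reachable from Plant: {Plant, b, c, d, e, f}.
Min-cut edges: d→City (3), f→City (11); capacity 3 + 11 = 14.
This cut is saturated, so no flow can exceed 14.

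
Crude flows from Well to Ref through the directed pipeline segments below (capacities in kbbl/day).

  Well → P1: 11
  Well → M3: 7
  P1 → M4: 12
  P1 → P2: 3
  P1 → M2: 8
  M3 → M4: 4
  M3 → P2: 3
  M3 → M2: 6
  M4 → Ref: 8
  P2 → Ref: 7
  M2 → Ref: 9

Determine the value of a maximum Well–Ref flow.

Augment Well→P1→M4→Ref: bottleneck 8, flow now 8.
Augment Well→P1→P2→Ref: bottleneck 3, flow now 11.
Augment Well→M3→P2→Ref: bottleneck 3, flow now 14.
Augment Well→M3→M2→Ref: bottleneck 4, flow now 18.
No augmenting path remains; maximum flow = 18.
In the residual graph, reachable from Well: {Well}.
Min-cut edges: Well→P1 (11), Well→M3 (7); capacity 11 + 7 = 18.
This cut is saturated, so no flow can exceed 18.

18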